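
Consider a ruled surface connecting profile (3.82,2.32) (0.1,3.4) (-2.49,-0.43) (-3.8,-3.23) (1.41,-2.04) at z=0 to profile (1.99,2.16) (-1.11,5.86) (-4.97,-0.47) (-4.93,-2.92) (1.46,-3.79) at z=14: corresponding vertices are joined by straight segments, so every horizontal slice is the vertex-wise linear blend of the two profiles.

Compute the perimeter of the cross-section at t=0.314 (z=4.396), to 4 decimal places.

Cross-section at t=0.314: each vertex is (1-t)·p0[i] + t·p1[i].
  v1: (1-0.314)·(3.82,2.32) + 0.314·(1.99,2.16) = (3.2454,2.2698)
  v2: (1-0.314)·(0.1,3.4) + 0.314·(-1.11,5.86) = (-0.2799,4.1724)
  v3: (1-0.314)·(-2.49,-0.43) + 0.314·(-4.97,-0.47) = (-3.2687,-0.4426)
  v4: (1-0.314)·(-3.8,-3.23) + 0.314·(-4.93,-2.92) = (-4.1548,-3.1327)
  v5: (1-0.314)·(1.41,-2.04) + 0.314·(1.46,-3.79) = (1.4257,-2.5895)
Perimeter = Σ |v_{i+1} − v_i|:
  edge 1→2: √(-3.5253² + 1.9027²) = 4.0060 (running 4.0060)
  edge 2→3: √(-2.9888² + -4.6150²) = 5.4983 (running 9.5043)
  edge 3→4: √(-0.8861² + -2.6901²) = 2.8323 (running 12.3366)
  edge 4→5: √(5.5805² + 0.5432²) = 5.6069 (running 17.9435)
  edge 5→1: √(1.8197² + 4.8593²) = 5.1888 (running 23.1323)
Perimeter = 23.1323

Perimeter at t=0.314: 23.1323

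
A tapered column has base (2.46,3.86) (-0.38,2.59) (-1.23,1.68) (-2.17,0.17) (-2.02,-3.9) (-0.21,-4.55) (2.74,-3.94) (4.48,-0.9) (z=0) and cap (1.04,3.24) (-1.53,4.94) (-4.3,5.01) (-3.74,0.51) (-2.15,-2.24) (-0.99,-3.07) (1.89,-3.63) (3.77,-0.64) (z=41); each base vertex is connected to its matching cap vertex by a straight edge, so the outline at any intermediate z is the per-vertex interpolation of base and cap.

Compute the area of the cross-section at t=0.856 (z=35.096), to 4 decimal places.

Area at t=0.856: 43.4647

Cross-section at t=0.856: each vertex is (1-t)·p0[i] + t·p1[i].
  v1: (1-0.856)·(2.46,3.86) + 0.856·(1.04,3.24) = (1.2445,3.3293)
  v2: (1-0.856)·(-0.38,2.59) + 0.856·(-1.53,4.94) = (-1.3644,4.6016)
  v3: (1-0.856)·(-1.23,1.68) + 0.856·(-4.3,5.01) = (-3.8579,4.5305)
  v4: (1-0.856)·(-2.17,0.17) + 0.856·(-3.74,0.51) = (-3.5139,0.4610)
  v5: (1-0.856)·(-2.02,-3.9) + 0.856·(-2.15,-2.24) = (-2.1313,-2.4790)
  v6: (1-0.856)·(-0.21,-4.55) + 0.856·(-0.99,-3.07) = (-0.8777,-3.2831)
  v7: (1-0.856)·(2.74,-3.94) + 0.856·(1.89,-3.63) = (2.0124,-3.6746)
  v8: (1-0.856)·(4.48,-0.9) + 0.856·(3.77,-0.64) = (3.8722,-0.6774)
Shoelace sum Σ(x_i·y_{i+1} − x_{i+1}·y_i):
  i=1: 1.2445·4.6016 − -1.3644·3.3293 = +10.2691 (running +10.2691)
  i=2: -1.3644·4.5305 − -3.8579·4.6016 = +11.5712 (running +21.8403)
  i=3: -3.8579·0.4610 − -3.5139·4.5305 = +14.1411 (running +35.9814)
  i=4: -3.5139·-2.4790 − -2.1313·0.4610 = +9.6938 (running +45.6751)
  i=5: -2.1313·-3.2831 − -0.8777·-2.4790 = +4.8214 (running +50.4966)
  i=6: -0.8777·-3.6746 − 2.0124·-3.2831 = +9.8321 (running +60.3287)
  i=7: 2.0124·-0.6774 − 3.8722·-3.6746 = +12.8658 (running +73.1945)
  i=8: 3.8722·3.3293 − 1.2445·-0.6774 = +13.7348 (running +86.9293)
Area = |Σ|/2 = |86.9293|/2 = 43.4647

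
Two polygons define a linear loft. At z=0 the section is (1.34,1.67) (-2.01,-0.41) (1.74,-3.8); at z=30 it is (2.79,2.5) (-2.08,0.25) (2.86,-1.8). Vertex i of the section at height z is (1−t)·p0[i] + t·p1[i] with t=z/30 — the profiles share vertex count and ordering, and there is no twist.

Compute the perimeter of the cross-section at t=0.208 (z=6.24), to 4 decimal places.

Perimeter at t=0.208: 14.5354

Cross-section at t=0.208: each vertex is (1-t)·p0[i] + t·p1[i].
  v1: (1-0.208)·(1.34,1.67) + 0.208·(2.79,2.5) = (1.6416,1.8426)
  v2: (1-0.208)·(-2.01,-0.41) + 0.208·(-2.08,0.25) = (-2.0246,-0.2727)
  v3: (1-0.208)·(1.74,-3.8) + 0.208·(2.86,-1.8) = (1.9730,-3.3840)
Perimeter = Σ |v_{i+1} − v_i|:
  edge 1→2: √(-3.6662² + -2.1154²) = 4.2327 (running 4.2327)
  edge 2→3: √(3.9975² + -3.1113²) = 5.0656 (running 9.2983)
  edge 3→1: √(-0.3314² + 5.2266²) = 5.2371 (running 14.5354)
Perimeter = 14.5354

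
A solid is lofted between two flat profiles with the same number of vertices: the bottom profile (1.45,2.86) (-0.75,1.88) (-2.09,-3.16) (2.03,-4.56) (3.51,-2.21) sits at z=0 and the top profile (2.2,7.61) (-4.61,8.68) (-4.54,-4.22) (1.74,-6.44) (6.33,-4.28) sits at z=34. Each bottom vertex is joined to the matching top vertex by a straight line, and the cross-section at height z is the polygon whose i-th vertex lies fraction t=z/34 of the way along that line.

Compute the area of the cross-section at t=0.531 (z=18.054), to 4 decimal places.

Area at t=0.531: 67.3913

Cross-section at t=0.531: each vertex is (1-t)·p0[i] + t·p1[i].
  v1: (1-0.531)·(1.45,2.86) + 0.531·(2.2,7.61) = (1.8483,5.3822)
  v2: (1-0.531)·(-0.75,1.88) + 0.531·(-4.61,8.68) = (-2.7997,5.4908)
  v3: (1-0.531)·(-2.09,-3.16) + 0.531·(-4.54,-4.22) = (-3.3910,-3.7229)
  v4: (1-0.531)·(2.03,-4.56) + 0.531·(1.74,-6.44) = (1.8760,-5.5583)
  v5: (1-0.531)·(3.51,-2.21) + 0.531·(6.33,-4.28) = (5.0074,-3.3092)
Shoelace sum Σ(x_i·y_{i+1} − x_{i+1}·y_i):
  i=1: 1.8483·5.4908 − -2.7997·5.3822 = +25.2168 (running +25.2168)
  i=2: -2.7997·-3.7229 − -3.3910·5.4908 = +29.0418 (running +54.2586)
  i=3: -3.3910·-5.5583 − 1.8760·-3.7229 = +25.8320 (running +80.0906)
  i=4: 1.8760·-3.3092 − 5.0074·-5.5583 = +21.6246 (running +101.7152)
  i=5: 5.0074·5.3822 − 1.8483·-3.3092 = +33.0674 (running +134.7825)
Area = |Σ|/2 = |134.7825|/2 = 67.3913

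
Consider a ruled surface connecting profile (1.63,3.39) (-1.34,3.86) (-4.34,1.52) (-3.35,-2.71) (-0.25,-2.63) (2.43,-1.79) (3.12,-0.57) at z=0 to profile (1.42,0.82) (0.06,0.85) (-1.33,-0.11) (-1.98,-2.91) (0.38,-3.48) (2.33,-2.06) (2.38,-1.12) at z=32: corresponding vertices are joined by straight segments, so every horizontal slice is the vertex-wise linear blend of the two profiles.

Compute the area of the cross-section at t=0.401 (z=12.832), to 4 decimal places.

Cross-section at t=0.401: each vertex is (1-t)·p0[i] + t·p1[i].
  v1: (1-0.401)·(1.63,3.39) + 0.401·(1.42,0.82) = (1.5458,2.3594)
  v2: (1-0.401)·(-1.34,3.86) + 0.401·(0.06,0.85) = (-0.7786,2.6530)
  v3: (1-0.401)·(-4.34,1.52) + 0.401·(-1.33,-0.11) = (-3.1330,0.8664)
  v4: (1-0.401)·(-3.35,-2.71) + 0.401·(-1.98,-2.91) = (-2.8006,-2.7902)
  v5: (1-0.401)·(-0.25,-2.63) + 0.401·(0.38,-3.48) = (0.0026,-2.9708)
  v6: (1-0.401)·(2.43,-1.79) + 0.401·(2.33,-2.06) = (2.3899,-1.8983)
  v7: (1-0.401)·(3.12,-0.57) + 0.401·(2.38,-1.12) = (2.8233,-0.7906)
Shoelace sum Σ(x_i·y_{i+1} − x_{i+1}·y_i):
  i=1: 1.5458·2.6530 − -0.7786·2.3594 = +5.9380 (running +5.9380)
  i=2: -0.7786·0.8664 − -3.1330·2.6530 = +7.6372 (running +13.5753)
  i=3: -3.1330·-2.7902 − -2.8006·0.8664 = +11.1681 (running +24.7433)
  i=4: -2.8006·-2.9708 − 0.0026·-2.7902 = +8.3276 (running +33.0709)
  i=5: 0.0026·-1.8983 − 2.3899·-2.9708 = +7.0950 (running +40.1659)
  i=6: 2.3899·-0.7906 − 2.8233·-1.8983 = +3.4700 (running +43.6359)
  i=7: 2.8233·2.3594 − 1.5458·-0.7906 = +7.8833 (running +51.5192)
Area = |Σ|/2 = |51.5192|/2 = 25.7596

Area at t=0.401: 25.7596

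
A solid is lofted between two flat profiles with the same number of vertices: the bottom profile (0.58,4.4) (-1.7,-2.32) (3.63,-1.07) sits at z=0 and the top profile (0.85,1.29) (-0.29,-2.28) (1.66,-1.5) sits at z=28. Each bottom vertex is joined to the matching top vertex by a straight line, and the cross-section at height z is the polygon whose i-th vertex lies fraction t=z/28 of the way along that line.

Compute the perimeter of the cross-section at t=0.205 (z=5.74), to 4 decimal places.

Cross-section at t=0.205: each vertex is (1-t)·p0[i] + t·p1[i].
  v1: (1-0.205)·(0.58,4.4) + 0.205·(0.85,1.29) = (0.6353,3.7625)
  v2: (1-0.205)·(-1.7,-2.32) + 0.205·(-0.29,-2.28) = (-1.4109,-2.3118)
  v3: (1-0.205)·(3.63,-1.07) + 0.205·(1.66,-1.5) = (3.2262,-1.1582)
Perimeter = Σ |v_{i+1} − v_i|:
  edge 1→2: √(-2.0463² + -6.0743²) = 6.4097 (running 6.4097)
  edge 2→3: √(4.6371² + 1.1536²) = 4.7785 (running 11.1881)
  edge 3→1: √(-2.5908² + 4.9206²) = 5.5610 (running 16.7491)
Perimeter = 16.7491

Perimeter at t=0.205: 16.7491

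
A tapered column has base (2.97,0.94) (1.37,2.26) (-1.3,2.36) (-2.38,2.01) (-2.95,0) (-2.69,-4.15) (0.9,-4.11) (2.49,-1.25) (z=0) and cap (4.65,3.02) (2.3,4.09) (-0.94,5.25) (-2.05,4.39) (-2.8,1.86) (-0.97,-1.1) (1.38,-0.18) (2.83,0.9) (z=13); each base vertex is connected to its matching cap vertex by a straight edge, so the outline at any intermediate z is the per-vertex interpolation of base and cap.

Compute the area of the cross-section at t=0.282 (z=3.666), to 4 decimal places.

Area at t=0.282: 30.1147

Cross-section at t=0.282: each vertex is (1-t)·p0[i] + t·p1[i].
  v1: (1-0.282)·(2.97,0.94) + 0.282·(4.65,3.02) = (3.4438,1.5266)
  v2: (1-0.282)·(1.37,2.26) + 0.282·(2.3,4.09) = (1.6323,2.7761)
  v3: (1-0.282)·(-1.3,2.36) + 0.282·(-0.94,5.25) = (-1.1985,3.1750)
  v4: (1-0.282)·(-2.38,2.01) + 0.282·(-2.05,4.39) = (-2.2869,2.6812)
  v5: (1-0.282)·(-2.95,0) + 0.282·(-2.8,1.86) = (-2.9077,0.5245)
  v6: (1-0.282)·(-2.69,-4.15) + 0.282·(-0.97,-1.1) = (-2.2050,-3.2899)
  v7: (1-0.282)·(0.9,-4.11) + 0.282·(1.38,-0.18) = (1.0354,-3.0017)
  v8: (1-0.282)·(2.49,-1.25) + 0.282·(2.83,0.9) = (2.5859,-0.6437)
Shoelace sum Σ(x_i·y_{i+1} − x_{i+1}·y_i):
  i=1: 3.4438·2.7761 − 1.6323·1.5266 = +7.0683 (running +7.0683)
  i=2: 1.6323·3.1750 − -1.1985·2.7761 = +8.5094 (running +15.5778)
  i=3: -1.1985·2.6812 − -2.2869·3.1750 = +4.0477 (running +19.6255)
  i=4: -2.2869·0.5245 − -2.9077·2.6812 = +6.5965 (running +26.2219)
  i=5: -2.9077·-3.2899 − -2.2050·0.5245 = +10.7226 (running +36.9445)
  i=6: -2.2050·-3.0017 − 1.0354·-3.2899 = +10.0249 (running +46.9695)
  i=7: 1.0354·-0.6437 − 2.5859·-3.0017 = +7.0957 (running +54.0651)
  i=8: 2.5859·1.5266 − 3.4438·-0.6437 = +6.1642 (running +60.2294)
Area = |Σ|/2 = |60.2294|/2 = 30.1147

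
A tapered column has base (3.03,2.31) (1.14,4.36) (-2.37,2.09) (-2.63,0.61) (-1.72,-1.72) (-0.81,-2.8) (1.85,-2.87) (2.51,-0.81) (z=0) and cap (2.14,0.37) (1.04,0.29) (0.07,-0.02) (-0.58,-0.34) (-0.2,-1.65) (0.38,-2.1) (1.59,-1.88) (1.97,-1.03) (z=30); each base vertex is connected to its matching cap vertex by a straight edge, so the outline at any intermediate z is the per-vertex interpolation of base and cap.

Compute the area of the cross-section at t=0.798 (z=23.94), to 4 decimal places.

Cross-section at t=0.798: each vertex is (1-t)·p0[i] + t·p1[i].
  v1: (1-0.798)·(3.03,2.31) + 0.798·(2.14,0.37) = (2.3198,0.7619)
  v2: (1-0.798)·(1.14,4.36) + 0.798·(1.04,0.29) = (1.0602,1.1121)
  v3: (1-0.798)·(-2.37,2.09) + 0.798·(0.07,-0.02) = (-0.4229,0.4062)
  v4: (1-0.798)·(-2.63,0.61) + 0.798·(-0.58,-0.34) = (-0.9941,-0.1481)
  v5: (1-0.798)·(-1.72,-1.72) + 0.798·(-0.2,-1.65) = (-0.5070,-1.6641)
  v6: (1-0.798)·(-0.81,-2.8) + 0.798·(0.38,-2.1) = (0.1396,-2.2414)
  v7: (1-0.798)·(1.85,-2.87) + 0.798·(1.59,-1.88) = (1.6425,-2.0800)
  v8: (1-0.798)·(2.51,-0.81) + 0.798·(1.97,-1.03) = (2.0791,-0.9856)
Shoelace sum Σ(x_i·y_{i+1} − x_{i+1}·y_i):
  i=1: 2.3198·1.1121 − 1.0602·0.7619 = +1.7722 (running +1.7722)
  i=2: 1.0602·0.4062 − -0.4229·1.1121 = +0.9010 (running +2.6732)
  i=3: -0.4229·-0.1481 − -0.9941·0.4062 = +0.4665 (running +3.1396)
  i=4: -0.9941·-1.6641 − -0.5070·-0.1481 = +1.5792 (running +4.7188)
  i=5: -0.5070·-2.2414 − 0.1396·-1.6641 = +1.3688 (running +6.0877)
  i=6: 0.1396·-2.0800 − 1.6425·-2.2414 = +3.3911 (running +9.4788)
  i=7: 1.6425·-0.9856 − 2.0791·-2.0800 = +2.7056 (running +12.1844)
  i=8: 2.0791·0.7619 − 2.3198·-0.9856 = +3.8703 (running +16.0547)
Area = |Σ|/2 = |16.0547|/2 = 8.0274

Area at t=0.798: 8.0274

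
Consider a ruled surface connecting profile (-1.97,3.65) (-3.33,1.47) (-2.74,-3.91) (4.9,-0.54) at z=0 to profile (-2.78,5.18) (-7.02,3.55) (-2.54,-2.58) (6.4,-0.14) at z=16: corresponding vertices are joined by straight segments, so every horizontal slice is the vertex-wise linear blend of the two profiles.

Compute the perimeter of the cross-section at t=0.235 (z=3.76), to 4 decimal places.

Cross-section at t=0.235: each vertex is (1-t)·p0[i] + t·p1[i].
  v1: (1-0.235)·(-1.97,3.65) + 0.235·(-2.78,5.18) = (-2.1603,4.0095)
  v2: (1-0.235)·(-3.33,1.47) + 0.235·(-7.02,3.55) = (-4.1971,1.9588)
  v3: (1-0.235)·(-2.74,-3.91) + 0.235·(-2.54,-2.58) = (-2.6930,-3.5975)
  v4: (1-0.235)·(4.9,-0.54) + 0.235·(6.4,-0.14) = (5.2525,-0.4460)
Perimeter = Σ |v_{i+1} − v_i|:
  edge 1→2: √(-2.0368² + -2.0507²) = 2.8904 (running 2.8904)
  edge 2→3: √(1.5041² + -5.5563²) = 5.7562 (running 8.6466)
  edge 3→4: √(7.9455² + 3.1515²) = 8.5477 (running 17.1943)
  edge 4→1: √(-7.4129² + 4.4555²) = 8.6488 (running 25.8431)
Perimeter = 25.8431

Perimeter at t=0.235: 25.8431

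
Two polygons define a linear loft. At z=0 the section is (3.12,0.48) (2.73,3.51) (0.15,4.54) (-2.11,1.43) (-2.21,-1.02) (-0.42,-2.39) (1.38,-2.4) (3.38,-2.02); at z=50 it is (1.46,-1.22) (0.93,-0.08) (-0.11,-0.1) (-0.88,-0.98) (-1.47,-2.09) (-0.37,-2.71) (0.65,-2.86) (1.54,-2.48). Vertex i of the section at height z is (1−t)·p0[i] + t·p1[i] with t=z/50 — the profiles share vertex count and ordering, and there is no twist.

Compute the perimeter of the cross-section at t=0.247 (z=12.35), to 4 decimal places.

Perimeter at t=0.247: 17.8280

Cross-section at t=0.247: each vertex is (1-t)·p0[i] + t·p1[i].
  v1: (1-0.247)·(3.12,0.48) + 0.247·(1.46,-1.22) = (2.7100,0.0601)
  v2: (1-0.247)·(2.73,3.51) + 0.247·(0.93,-0.08) = (2.2854,2.6233)
  v3: (1-0.247)·(0.15,4.54) + 0.247·(-0.11,-0.1) = (0.0858,3.3939)
  v4: (1-0.247)·(-2.11,1.43) + 0.247·(-0.88,-0.98) = (-1.8062,0.8347)
  v5: (1-0.247)·(-2.21,-1.02) + 0.247·(-1.47,-2.09) = (-2.0272,-1.2843)
  v6: (1-0.247)·(-0.42,-2.39) + 0.247·(-0.37,-2.71) = (-0.4076,-2.4690)
  v7: (1-0.247)·(1.38,-2.4) + 0.247·(0.65,-2.86) = (1.1997,-2.5136)
  v8: (1-0.247)·(3.38,-2.02) + 0.247·(1.54,-2.48) = (2.9255,-2.1336)
Perimeter = Σ |v_{i+1} − v_i|:
  edge 1→2: √(-0.4246² + 2.5632²) = 2.5981 (running 2.5981)
  edge 2→3: √(-2.1996² + 0.7707²) = 2.3307 (running 4.9288)
  edge 3→4: √(-1.8920² + -2.5592²) = 3.1826 (running 8.1114)
  edge 4→5: √(-0.2210² + -2.1190²) = 2.1305 (running 10.2419)
  edge 5→6: √(1.6196² + -1.1848²) = 2.0066 (running 12.2486)
  edge 6→7: √(1.6073² + -0.0446²) = 1.6080 (running 13.8565)
  edge 7→8: √(1.7258² + 0.3800²) = 1.7672 (running 15.6237)
  edge 8→1: √(-0.2155² + 2.1937²) = 2.2043 (running 17.8280)
Perimeter = 17.8280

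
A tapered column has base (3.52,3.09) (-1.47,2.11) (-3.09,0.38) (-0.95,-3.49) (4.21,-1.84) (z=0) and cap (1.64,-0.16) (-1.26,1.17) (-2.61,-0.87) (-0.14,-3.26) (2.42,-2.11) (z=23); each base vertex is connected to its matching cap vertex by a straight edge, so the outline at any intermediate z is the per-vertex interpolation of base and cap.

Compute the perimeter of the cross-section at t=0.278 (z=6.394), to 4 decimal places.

Perimeter at t=0.278: 19.7732

Cross-section at t=0.278: each vertex is (1-t)·p0[i] + t·p1[i].
  v1: (1-0.278)·(3.52,3.09) + 0.278·(1.64,-0.16) = (2.9974,2.1865)
  v2: (1-0.278)·(-1.47,2.11) + 0.278·(-1.26,1.17) = (-1.4116,1.8487)
  v3: (1-0.278)·(-3.09,0.38) + 0.278·(-2.61,-0.87) = (-2.9566,0.0325)
  v4: (1-0.278)·(-0.95,-3.49) + 0.278·(-0.14,-3.26) = (-0.7248,-3.4261)
  v5: (1-0.278)·(4.21,-1.84) + 0.278·(2.42,-2.11) = (3.7124,-1.9151)
Perimeter = Σ |v_{i+1} − v_i|:
  edge 1→2: √(-4.4090² + -0.3378²) = 4.4219 (running 4.4219)
  edge 2→3: √(-1.5449² + -1.8162²) = 2.3844 (running 6.8063)
  edge 3→4: √(2.2317² + -3.4586²) = 4.1161 (running 10.9224)
  edge 4→5: √(4.4372² + 1.5110²) = 4.6874 (running 15.6098)
  edge 5→1: √(-0.7150² + 4.1016²) = 4.1634 (running 19.7732)
Perimeter = 19.7732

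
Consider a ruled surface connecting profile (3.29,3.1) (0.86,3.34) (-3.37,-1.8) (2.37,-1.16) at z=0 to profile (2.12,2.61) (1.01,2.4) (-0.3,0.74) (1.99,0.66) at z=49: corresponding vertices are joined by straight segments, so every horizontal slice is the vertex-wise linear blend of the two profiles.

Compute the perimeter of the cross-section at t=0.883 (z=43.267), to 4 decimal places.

Perimeter at t=0.883: 8.8452

Cross-section at t=0.883: each vertex is (1-t)·p0[i] + t·p1[i].
  v1: (1-0.883)·(3.29,3.1) + 0.883·(2.12,2.61) = (2.2569,2.6673)
  v2: (1-0.883)·(0.86,3.34) + 0.883·(1.01,2.4) = (0.9925,2.5100)
  v3: (1-0.883)·(-3.37,-1.8) + 0.883·(-0.3,0.74) = (-0.6592,0.4428)
  v4: (1-0.883)·(2.37,-1.16) + 0.883·(1.99,0.66) = (2.0345,0.4471)
Perimeter = Σ |v_{i+1} − v_i|:
  edge 1→2: √(-1.2644² + -0.1574²) = 1.2742 (running 1.2742)
  edge 2→3: √(-1.6516² + -2.0672²) = 2.6460 (running 3.9201)
  edge 3→4: √(2.6936² + 0.0042²) = 2.6937 (running 6.6138)
  edge 4→1: √(0.2224² + 2.2203²) = 2.2314 (running 8.8452)
Perimeter = 8.8452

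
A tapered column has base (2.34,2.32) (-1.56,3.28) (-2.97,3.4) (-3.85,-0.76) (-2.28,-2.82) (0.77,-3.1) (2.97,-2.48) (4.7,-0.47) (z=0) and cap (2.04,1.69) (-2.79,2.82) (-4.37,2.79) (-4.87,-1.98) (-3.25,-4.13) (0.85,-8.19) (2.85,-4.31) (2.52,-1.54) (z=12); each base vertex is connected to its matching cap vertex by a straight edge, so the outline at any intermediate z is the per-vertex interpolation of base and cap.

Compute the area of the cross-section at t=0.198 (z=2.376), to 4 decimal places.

Area at t=0.198: 42.8530

Cross-section at t=0.198: each vertex is (1-t)·p0[i] + t·p1[i].
  v1: (1-0.198)·(2.34,2.32) + 0.198·(2.04,1.69) = (2.2806,2.1953)
  v2: (1-0.198)·(-1.56,3.28) + 0.198·(-2.79,2.82) = (-1.8035,3.1889)
  v3: (1-0.198)·(-2.97,3.4) + 0.198·(-4.37,2.79) = (-3.2472,3.2792)
  v4: (1-0.198)·(-3.85,-0.76) + 0.198·(-4.87,-1.98) = (-4.0520,-1.0016)
  v5: (1-0.198)·(-2.28,-2.82) + 0.198·(-3.25,-4.13) = (-2.4721,-3.0794)
  v6: (1-0.198)·(0.77,-3.1) + 0.198·(0.85,-8.19) = (0.7858,-4.1078)
  v7: (1-0.198)·(2.97,-2.48) + 0.198·(2.85,-4.31) = (2.9462,-2.8423)
  v8: (1-0.198)·(4.7,-0.47) + 0.198·(2.52,-1.54) = (4.2684,-0.6819)
Shoelace sum Σ(x_i·y_{i+1} − x_{i+1}·y_i):
  i=1: 2.2806·3.1889 − -1.8035·2.1953 = +11.2319 (running +11.2319)
  i=2: -1.8035·3.2792 − -3.2472·3.1889 = +4.4409 (running +15.6727)
  i=3: -3.2472·-1.0016 − -4.0520·3.2792 = +16.5395 (running +32.2123)
  i=4: -4.0520·-3.0794 − -2.4721·-1.0016 = +10.0016 (running +42.2139)
  i=5: -2.4721·-4.1078 − 0.7858·-3.0794 = +12.5747 (running +54.7886)
  i=6: 0.7858·-2.8423 − 2.9462·-4.1078 = +9.8690 (running +64.6576)
  i=7: 2.9462·-0.6819 − 4.2684·-2.8423 = +10.1232 (running +74.7808)
  i=8: 4.2684·2.1953 − 2.2806·-0.6819 = +10.9252 (running +85.7060)
Area = |Σ|/2 = |85.7060|/2 = 42.8530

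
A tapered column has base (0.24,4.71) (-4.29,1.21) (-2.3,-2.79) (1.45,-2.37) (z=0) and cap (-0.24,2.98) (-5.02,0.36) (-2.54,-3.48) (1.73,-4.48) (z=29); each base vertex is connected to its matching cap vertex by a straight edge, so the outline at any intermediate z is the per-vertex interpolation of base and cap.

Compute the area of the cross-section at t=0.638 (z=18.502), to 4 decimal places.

Cross-section at t=0.638: each vertex is (1-t)·p0[i] + t·p1[i].
  v1: (1-0.638)·(0.24,4.71) + 0.638·(-0.24,2.98) = (-0.0662,3.6063)
  v2: (1-0.638)·(-4.29,1.21) + 0.638·(-5.02,0.36) = (-4.7557,0.6677)
  v3: (1-0.638)·(-2.3,-2.79) + 0.638·(-2.54,-3.48) = (-2.4531,-3.2302)
  v4: (1-0.638)·(1.45,-2.37) + 0.638·(1.73,-4.48) = (1.6286,-3.7162)
Shoelace sum Σ(x_i·y_{i+1} − x_{i+1}·y_i):
  i=1: -0.0662·0.6677 − -4.7557·3.6063 = +17.1062 (running +17.1062)
  i=2: -4.7557·-3.2302 − -2.4531·0.6677 = +17.0000 (running +34.1062)
  i=3: -2.4531·-3.7162 − 1.6286·-3.2302 = +14.3771 (running +48.4833)
  i=4: 1.6286·3.6063 − -0.0662·-3.7162 = +5.6271 (running +54.1105)
Area = |Σ|/2 = |54.1105|/2 = 27.0552

Area at t=0.638: 27.0552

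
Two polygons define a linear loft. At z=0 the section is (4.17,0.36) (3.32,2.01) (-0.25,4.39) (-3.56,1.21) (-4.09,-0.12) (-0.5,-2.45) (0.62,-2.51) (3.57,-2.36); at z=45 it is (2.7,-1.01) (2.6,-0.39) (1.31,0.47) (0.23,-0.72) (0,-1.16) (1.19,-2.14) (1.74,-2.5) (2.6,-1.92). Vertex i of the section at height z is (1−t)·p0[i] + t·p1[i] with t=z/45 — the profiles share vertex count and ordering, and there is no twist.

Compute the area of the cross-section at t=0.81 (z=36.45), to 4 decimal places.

Cross-section at t=0.81: each vertex is (1-t)·p0[i] + t·p1[i].
  v1: (1-0.81)·(4.17,0.36) + 0.81·(2.7,-1.01) = (2.9793,-0.7497)
  v2: (1-0.81)·(3.32,2.01) + 0.81·(2.6,-0.39) = (2.7368,0.0660)
  v3: (1-0.81)·(-0.25,4.39) + 0.81·(1.31,0.47) = (1.0136,1.2148)
  v4: (1-0.81)·(-3.56,1.21) + 0.81·(0.23,-0.72) = (-0.4901,-0.3533)
  v5: (1-0.81)·(-4.09,-0.12) + 0.81·(0,-1.16) = (-0.7771,-0.9624)
  v6: (1-0.81)·(-0.5,-2.45) + 0.81·(1.19,-2.14) = (0.8689,-2.1989)
  v7: (1-0.81)·(0.62,-2.51) + 0.81·(1.74,-2.5) = (1.5272,-2.5019)
  v8: (1-0.81)·(3.57,-2.36) + 0.81·(2.6,-1.92) = (2.7843,-2.0036)
Shoelace sum Σ(x_i·y_{i+1} − x_{i+1}·y_i):
  i=1: 2.9793·0.0660 − 2.7368·-0.7497 = +2.2484 (running +2.2484)
  i=2: 2.7368·1.2148 − 1.0136·0.0660 = +3.2578 (running +5.5062)
  i=3: 1.0136·-0.3533 − -0.4901·1.2148 = +0.2373 (running +5.7434)
  i=4: -0.4901·-0.9624 − -0.7771·-0.3533 = +0.1971 (running +5.9406)
  i=5: -0.7771·-2.1989 − 0.8689·-0.9624 = +2.5450 (running +8.4856)
  i=6: 0.8689·-2.5019 − 1.5272·-2.1989 = +1.1843 (running +9.6698)
  i=7: 1.5272·-2.0036 − 2.7843·-2.5019 = +3.9061 (running +13.5760)
  i=8: 2.7843·-0.7497 − 2.9793·-2.0036 = +3.8819 (running +17.4579)
Area = |Σ|/2 = |17.4579|/2 = 8.7290

Area at t=0.81: 8.7290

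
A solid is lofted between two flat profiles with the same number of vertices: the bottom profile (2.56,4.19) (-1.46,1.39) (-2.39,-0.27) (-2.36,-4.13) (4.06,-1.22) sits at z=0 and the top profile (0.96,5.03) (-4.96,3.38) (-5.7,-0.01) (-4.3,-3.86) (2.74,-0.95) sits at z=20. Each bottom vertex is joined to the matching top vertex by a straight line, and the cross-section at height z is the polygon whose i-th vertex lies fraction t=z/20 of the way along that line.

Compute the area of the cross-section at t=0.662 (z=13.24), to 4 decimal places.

Area at t=0.662: 42.7877

Cross-section at t=0.662: each vertex is (1-t)·p0[i] + t·p1[i].
  v1: (1-0.662)·(2.56,4.19) + 0.662·(0.96,5.03) = (1.5008,4.7461)
  v2: (1-0.662)·(-1.46,1.39) + 0.662·(-4.96,3.38) = (-3.7770,2.7074)
  v3: (1-0.662)·(-2.39,-0.27) + 0.662·(-5.7,-0.01) = (-4.5812,-0.0979)
  v4: (1-0.662)·(-2.36,-4.13) + 0.662·(-4.3,-3.86) = (-3.6443,-3.9513)
  v5: (1-0.662)·(4.06,-1.22) + 0.662·(2.74,-0.95) = (3.1862,-1.0413)
Shoelace sum Σ(x_i·y_{i+1} − x_{i+1}·y_i):
  i=1: 1.5008·2.7074 − -3.7770·4.7461 = +21.9892 (running +21.9892)
  i=2: -3.7770·-0.0979 − -4.5812·2.7074 = +12.7728 (running +34.7620)
  i=3: -4.5812·-3.9513 − -3.6443·-0.0979 = +17.7449 (running +52.5069)
  i=4: -3.6443·-1.0413 − 3.1862·-3.9513 = +16.3840 (running +68.8909)
  i=5: 3.1862·4.7461 − 1.5008·-1.0413 = +16.6845 (running +85.5753)
Area = |Σ|/2 = |85.5753|/2 = 42.7877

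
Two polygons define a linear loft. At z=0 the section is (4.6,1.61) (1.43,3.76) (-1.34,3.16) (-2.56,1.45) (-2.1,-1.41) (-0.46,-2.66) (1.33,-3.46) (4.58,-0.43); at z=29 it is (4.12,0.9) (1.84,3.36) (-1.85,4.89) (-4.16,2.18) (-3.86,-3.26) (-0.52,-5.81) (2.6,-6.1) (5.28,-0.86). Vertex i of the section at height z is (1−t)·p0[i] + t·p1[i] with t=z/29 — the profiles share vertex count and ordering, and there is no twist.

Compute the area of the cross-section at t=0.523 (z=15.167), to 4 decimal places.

Cross-section at t=0.523: each vertex is (1-t)·p0[i] + t·p1[i].
  v1: (1-0.523)·(4.6,1.61) + 0.523·(4.12,0.9) = (4.3490,1.2387)
  v2: (1-0.523)·(1.43,3.76) + 0.523·(1.84,3.36) = (1.6444,3.5508)
  v3: (1-0.523)·(-1.34,3.16) + 0.523·(-1.85,4.89) = (-1.6067,4.0648)
  v4: (1-0.523)·(-2.56,1.45) + 0.523·(-4.16,2.18) = (-3.3968,1.8318)
  v5: (1-0.523)·(-2.1,-1.41) + 0.523·(-3.86,-3.26) = (-3.0205,-2.3775)
  v6: (1-0.523)·(-0.46,-2.66) + 0.523·(-0.52,-5.81) = (-0.4914,-4.3075)
  v7: (1-0.523)·(1.33,-3.46) + 0.523·(2.6,-6.1) = (1.9942,-4.8407)
  v8: (1-0.523)·(4.58,-0.43) + 0.523·(5.28,-0.86) = (4.9461,-0.6549)
Shoelace sum Σ(x_i·y_{i+1} − x_{i+1}·y_i):
  i=1: 4.3490·3.5508 − 1.6444·1.2387 = +13.4054 (running +13.4054)
  i=2: 1.6444·4.0648 − -1.6067·3.5508 = +12.3894 (running +25.7948)
  i=3: -1.6067·1.8318 − -3.3968·4.0648 = +10.8641 (running +36.6589)
  i=4: -3.3968·-2.3775 − -3.0205·1.8318 = +13.6089 (running +50.2679)
  i=5: -3.0205·-4.3075 − -0.4914·-2.3775 = +11.8423 (running +62.1101)
  i=6: -0.4914·-4.8407 − 1.9942·-4.3075 = +10.9686 (running +73.0787)
  i=7: 1.9942·-0.6549 − 4.9461·-4.8407 = +22.6367 (running +95.7154)
  i=8: 4.9461·1.2387 − 4.3490·-0.6549 = +8.9747 (running +104.6901)
Area = |Σ|/2 = |104.6901|/2 = 52.3451

Area at t=0.523: 52.3451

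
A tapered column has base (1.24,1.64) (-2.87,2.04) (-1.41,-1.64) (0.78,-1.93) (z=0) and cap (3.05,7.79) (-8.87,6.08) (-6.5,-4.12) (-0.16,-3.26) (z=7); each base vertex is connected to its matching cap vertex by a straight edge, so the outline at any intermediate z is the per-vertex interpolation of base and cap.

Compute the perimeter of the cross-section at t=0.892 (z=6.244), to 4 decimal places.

Cross-section at t=0.892: each vertex is (1-t)·p0[i] + t·p1[i].
  v1: (1-0.892)·(1.24,1.64) + 0.892·(3.05,7.79) = (2.8545,7.1258)
  v2: (1-0.892)·(-2.87,2.04) + 0.892·(-8.87,6.08) = (-8.2220,5.6437)
  v3: (1-0.892)·(-1.41,-1.64) + 0.892·(-6.5,-4.12) = (-5.9503,-3.8522)
  v4: (1-0.892)·(0.78,-1.93) + 0.892·(-0.16,-3.26) = (-0.0585,-3.1164)
Perimeter = Σ |v_{i+1} − v_i|:
  edge 1→2: √(-11.0765² + -1.4821²) = 11.1752 (running 11.1752)
  edge 2→3: √(2.2717² + -9.4958²) = 9.7638 (running 20.9390)
  edge 3→4: √(5.8918² + 0.7358²) = 5.9376 (running 26.8766)
  edge 4→1: √(2.9130² + 10.2422²) = 10.6484 (running 37.5250)
Perimeter = 37.5250

Perimeter at t=0.892: 37.5250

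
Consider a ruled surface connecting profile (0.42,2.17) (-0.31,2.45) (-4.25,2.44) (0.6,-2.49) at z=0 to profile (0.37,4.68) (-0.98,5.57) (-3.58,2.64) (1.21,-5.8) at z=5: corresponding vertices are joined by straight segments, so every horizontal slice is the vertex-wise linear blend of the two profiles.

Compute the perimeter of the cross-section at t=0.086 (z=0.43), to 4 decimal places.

Perimeter at t=0.086: 16.9811

Cross-section at t=0.086: each vertex is (1-t)·p0[i] + t·p1[i].
  v1: (1-0.086)·(0.42,2.17) + 0.086·(0.37,4.68) = (0.4157,2.3859)
  v2: (1-0.086)·(-0.31,2.45) + 0.086·(-0.98,5.57) = (-0.3676,2.7183)
  v3: (1-0.086)·(-4.25,2.44) + 0.086·(-3.58,2.64) = (-4.1924,2.4572)
  v4: (1-0.086)·(0.6,-2.49) + 0.086·(1.21,-5.8) = (0.6525,-2.7747)
Perimeter = Σ |v_{i+1} − v_i|:
  edge 1→2: √(-0.7833² + 0.3325²) = 0.8510 (running 0.8510)
  edge 2→3: √(-3.8248² + -0.2611²) = 3.8337 (running 4.6846)
  edge 3→4: √(4.8448² + -5.2319²) = 7.1306 (running 11.8152)
  edge 4→1: √(-0.2368² + 5.1605²) = 5.1659 (running 16.9811)
Perimeter = 16.9811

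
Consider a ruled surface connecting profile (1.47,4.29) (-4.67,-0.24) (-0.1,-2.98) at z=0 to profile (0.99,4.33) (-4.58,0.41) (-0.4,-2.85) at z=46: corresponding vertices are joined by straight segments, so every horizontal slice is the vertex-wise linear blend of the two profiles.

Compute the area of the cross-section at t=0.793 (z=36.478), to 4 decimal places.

Area at t=0.793: 17.5853

Cross-section at t=0.793: each vertex is (1-t)·p0[i] + t·p1[i].
  v1: (1-0.793)·(1.47,4.29) + 0.793·(0.99,4.33) = (1.0894,4.3217)
  v2: (1-0.793)·(-4.67,-0.24) + 0.793·(-4.58,0.41) = (-4.5986,0.2754)
  v3: (1-0.793)·(-0.1,-2.98) + 0.793·(-0.4,-2.85) = (-0.3379,-2.8769)
Shoelace sum Σ(x_i·y_{i+1} − x_{i+1}·y_i):
  i=1: 1.0894·0.2754 − -4.5986·4.3217 = +20.1741 (running +20.1741)
  i=2: -4.5986·-2.8769 − -0.3379·0.2754 = +13.3229 (running +33.4970)
  i=3: -0.3379·4.3217 − 1.0894·-2.8769 = +1.6737 (running +35.1707)
Area = |Σ|/2 = |35.1707|/2 = 17.5853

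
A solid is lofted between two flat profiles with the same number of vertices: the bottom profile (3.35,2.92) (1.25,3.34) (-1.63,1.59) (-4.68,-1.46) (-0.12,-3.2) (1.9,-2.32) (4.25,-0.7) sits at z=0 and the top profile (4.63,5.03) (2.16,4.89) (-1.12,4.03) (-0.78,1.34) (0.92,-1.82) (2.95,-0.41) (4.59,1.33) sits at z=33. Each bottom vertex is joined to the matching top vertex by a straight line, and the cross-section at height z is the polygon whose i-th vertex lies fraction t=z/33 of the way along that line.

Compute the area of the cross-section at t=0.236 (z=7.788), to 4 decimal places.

Area at t=0.236: 33.3581

Cross-section at t=0.236: each vertex is (1-t)·p0[i] + t·p1[i].
  v1: (1-0.236)·(3.35,2.92) + 0.236·(4.63,5.03) = (3.6521,3.4180)
  v2: (1-0.236)·(1.25,3.34) + 0.236·(2.16,4.89) = (1.4648,3.7058)
  v3: (1-0.236)·(-1.63,1.59) + 0.236·(-1.12,4.03) = (-1.5096,2.1658)
  v4: (1-0.236)·(-4.68,-1.46) + 0.236·(-0.78,1.34) = (-3.7596,-0.7992)
  v5: (1-0.236)·(-0.12,-3.2) + 0.236·(0.92,-1.82) = (0.1254,-2.8743)
  v6: (1-0.236)·(1.9,-2.32) + 0.236·(2.95,-0.41) = (2.1478,-1.8692)
  v7: (1-0.236)·(4.25,-0.7) + 0.236·(4.59,1.33) = (4.3302,-0.2209)
Shoelace sum Σ(x_i·y_{i+1} − x_{i+1}·y_i):
  i=1: 3.6521·3.7058 − 1.4648·3.4180 = +8.5274 (running +8.5274)
  i=2: 1.4648·2.1658 − -1.5096·3.7058 = +8.7669 (running +17.2942)
  i=3: -1.5096·-0.7992 − -3.7596·2.1658 = +9.3492 (running +26.6434)
  i=4: -3.7596·-2.8743 − 0.1254·-0.7992 = +10.9065 (running +37.5500)
  i=5: 0.1254·-1.8692 − 2.1478·-2.8743 = +5.9390 (running +43.4890)
  i=6: 2.1478·-0.2209 − 4.3302·-1.8692 = +7.6198 (running +51.1087)
  i=7: 4.3302·3.4180 − 3.6521·-0.2209 = +15.6074 (running +66.7161)
Area = |Σ|/2 = |66.7161|/2 = 33.3581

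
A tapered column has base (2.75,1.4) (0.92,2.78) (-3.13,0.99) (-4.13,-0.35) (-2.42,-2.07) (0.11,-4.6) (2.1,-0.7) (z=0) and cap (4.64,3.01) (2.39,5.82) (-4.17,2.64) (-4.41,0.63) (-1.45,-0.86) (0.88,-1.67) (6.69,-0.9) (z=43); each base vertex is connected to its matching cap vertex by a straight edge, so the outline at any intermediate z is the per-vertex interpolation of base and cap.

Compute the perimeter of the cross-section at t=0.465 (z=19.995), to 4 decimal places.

Perimeter at t=0.465: 23.6940

Cross-section at t=0.465: each vertex is (1-t)·p0[i] + t·p1[i].
  v1: (1-0.465)·(2.75,1.4) + 0.465·(4.64,3.01) = (3.6288,2.1486)
  v2: (1-0.465)·(0.92,2.78) + 0.465·(2.39,5.82) = (1.6036,4.1936)
  v3: (1-0.465)·(-3.13,0.99) + 0.465·(-4.17,2.64) = (-3.6136,1.7572)
  v4: (1-0.465)·(-4.13,-0.35) + 0.465·(-4.41,0.63) = (-4.2602,0.1057)
  v5: (1-0.465)·(-2.42,-2.07) + 0.465·(-1.45,-0.86) = (-1.9689,-1.5073)
  v6: (1-0.465)·(0.11,-4.6) + 0.465·(0.88,-1.67) = (0.4681,-3.2375)
  v7: (1-0.465)·(2.1,-0.7) + 0.465·(6.69,-0.9) = (4.2344,-0.7930)
Perimeter = Σ |v_{i+1} − v_i|:
  edge 1→2: √(-2.0253² + 2.0450²) = 2.8781 (running 2.8781)
  edge 2→3: √(-5.2172² + -2.4364²) = 5.7580 (running 8.6361)
  edge 3→4: √(-0.6466² + -1.6515²) = 1.7736 (running 10.4097)
  edge 4→5: √(2.2912² + -1.6130²) = 2.8021 (running 13.2118)
  edge 5→6: √(2.4370² + -1.7302²) = 2.9887 (running 16.2006)
  edge 6→7: √(3.7663² + 2.4445²) = 4.4901 (running 20.6907)
  edge 7→1: √(-0.6055² + 2.9417²) = 3.0033 (running 23.6940)
Perimeter = 23.6940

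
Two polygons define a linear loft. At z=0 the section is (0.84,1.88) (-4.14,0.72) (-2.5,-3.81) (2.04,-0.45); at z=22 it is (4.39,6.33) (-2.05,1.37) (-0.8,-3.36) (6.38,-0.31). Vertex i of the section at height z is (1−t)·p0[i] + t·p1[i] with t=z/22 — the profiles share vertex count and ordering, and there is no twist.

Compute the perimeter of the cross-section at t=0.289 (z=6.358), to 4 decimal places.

Perimeter at t=0.289: 20.7709

Cross-section at t=0.289: each vertex is (1-t)·p0[i] + t·p1[i].
  v1: (1-0.289)·(0.84,1.88) + 0.289·(4.39,6.33) = (1.8659,3.1661)
  v2: (1-0.289)·(-4.14,0.72) + 0.289·(-2.05,1.37) = (-3.5360,0.9079)
  v3: (1-0.289)·(-2.5,-3.81) + 0.289·(-0.8,-3.36) = (-2.0087,-3.6800)
  v4: (1-0.289)·(2.04,-0.45) + 0.289·(6.38,-0.31) = (3.2943,-0.4095)
Perimeter = Σ |v_{i+1} − v_i|:
  edge 1→2: √(-5.4019² + -2.2582²) = 5.8549 (running 5.8549)
  edge 2→3: √(1.5273² + -4.5878²) = 4.8353 (running 10.6903)
  edge 3→4: √(5.3030² + 3.2704²) = 6.2303 (running 16.9206)
  edge 4→1: √(-1.4283² + 3.5756²) = 3.8503 (running 20.7709)
Perimeter = 20.7709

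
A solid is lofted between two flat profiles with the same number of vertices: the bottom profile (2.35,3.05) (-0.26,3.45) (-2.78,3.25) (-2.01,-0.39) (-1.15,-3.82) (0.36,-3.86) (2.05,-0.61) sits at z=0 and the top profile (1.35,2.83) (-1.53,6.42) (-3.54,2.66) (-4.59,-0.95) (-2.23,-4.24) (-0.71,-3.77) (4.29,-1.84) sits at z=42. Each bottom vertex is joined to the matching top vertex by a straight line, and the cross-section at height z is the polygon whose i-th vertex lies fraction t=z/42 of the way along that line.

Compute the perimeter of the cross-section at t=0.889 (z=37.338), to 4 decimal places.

Perimeter at t=0.889: 27.8279

Cross-section at t=0.889: each vertex is (1-t)·p0[i] + t·p1[i].
  v1: (1-0.889)·(2.35,3.05) + 0.889·(1.35,2.83) = (1.4610,2.8544)
  v2: (1-0.889)·(-0.26,3.45) + 0.889·(-1.53,6.42) = (-1.3890,6.0903)
  v3: (1-0.889)·(-2.78,3.25) + 0.889·(-3.54,2.66) = (-3.4556,2.7255)
  v4: (1-0.889)·(-2.01,-0.39) + 0.889·(-4.59,-0.95) = (-4.3036,-0.8878)
  v5: (1-0.889)·(-1.15,-3.82) + 0.889·(-2.23,-4.24) = (-2.1101,-4.1934)
  v6: (1-0.889)·(0.36,-3.86) + 0.889·(-0.71,-3.77) = (-0.5912,-3.7800)
  v7: (1-0.889)·(2.05,-0.61) + 0.889·(4.29,-1.84) = (4.0414,-1.7035)
Perimeter = Σ |v_{i+1} − v_i|:
  edge 1→2: √(-2.8500² + 3.2359²) = 4.3121 (running 4.3121)
  edge 2→3: √(-2.0666² + -3.3648²) = 3.9488 (running 8.2609)
  edge 3→4: √(-0.8480² + -3.6133²) = 3.7115 (running 11.9724)
  edge 4→5: √(2.1935² + -3.3055²) = 3.9671 (running 15.9395)
  edge 5→6: √(1.5189² + 0.4134²) = 1.5741 (running 17.5136)
  edge 6→7: √(4.6326² + 2.0765²) = 5.0767 (running 22.5903)
  edge 7→1: √(-2.5804² + 4.5579²) = 5.2376 (running 27.8279)
Perimeter = 27.8279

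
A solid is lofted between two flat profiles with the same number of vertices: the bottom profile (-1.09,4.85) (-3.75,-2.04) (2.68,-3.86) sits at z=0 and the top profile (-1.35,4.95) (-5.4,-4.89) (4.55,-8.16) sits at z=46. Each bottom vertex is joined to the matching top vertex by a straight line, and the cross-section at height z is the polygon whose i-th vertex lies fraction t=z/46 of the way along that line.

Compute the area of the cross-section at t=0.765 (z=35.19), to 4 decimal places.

Cross-section at t=0.765: each vertex is (1-t)·p0[i] + t·p1[i].
  v1: (1-0.765)·(-1.09,4.85) + 0.765·(-1.35,4.95) = (-1.2889,4.9265)
  v2: (1-0.765)·(-3.75,-2.04) + 0.765·(-5.4,-4.89) = (-5.0122,-4.2203)
  v3: (1-0.765)·(2.68,-3.86) + 0.765·(4.55,-8.16) = (4.1105,-7.1495)
Shoelace sum Σ(x_i·y_{i+1} − x_{i+1}·y_i):
  i=1: -1.2889·-4.2203 − -5.0122·4.9265 = +30.1323 (running +30.1323)
  i=2: -5.0122·-7.1495 − 4.1105·-4.2203 = +53.1826 (running +83.3150)
  i=3: 4.1105·4.9265 − -1.2889·-7.1495 = +11.0356 (running +94.3506)
Area = |Σ|/2 = |94.3506|/2 = 47.1753

Area at t=0.765: 47.1753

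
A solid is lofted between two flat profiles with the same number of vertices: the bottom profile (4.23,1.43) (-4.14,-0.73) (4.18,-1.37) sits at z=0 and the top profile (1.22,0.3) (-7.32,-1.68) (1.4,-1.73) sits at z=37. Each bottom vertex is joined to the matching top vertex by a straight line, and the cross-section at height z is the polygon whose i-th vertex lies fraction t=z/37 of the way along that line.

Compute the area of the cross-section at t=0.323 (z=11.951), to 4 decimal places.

Area at t=0.323: 10.7727

Cross-section at t=0.323: each vertex is (1-t)·p0[i] + t·p1[i].
  v1: (1-0.323)·(4.23,1.43) + 0.323·(1.22,0.3) = (3.2578,1.0650)
  v2: (1-0.323)·(-4.14,-0.73) + 0.323·(-7.32,-1.68) = (-5.1671,-1.0369)
  v3: (1-0.323)·(4.18,-1.37) + 0.323·(1.4,-1.73) = (3.2821,-1.4863)
Shoelace sum Σ(x_i·y_{i+1} − x_{i+1}·y_i):
  i=1: 3.2578·-1.0369 − -5.1671·1.0650 = +2.1252 (running +2.1252)
  i=2: -5.1671·-1.4863 − 3.2821·-1.0369 = +11.0828 (running +13.2081)
  i=3: 3.2821·1.0650 − 3.2578·-1.4863 = +8.3374 (running +21.5454)
Area = |Σ|/2 = |21.5454|/2 = 10.7727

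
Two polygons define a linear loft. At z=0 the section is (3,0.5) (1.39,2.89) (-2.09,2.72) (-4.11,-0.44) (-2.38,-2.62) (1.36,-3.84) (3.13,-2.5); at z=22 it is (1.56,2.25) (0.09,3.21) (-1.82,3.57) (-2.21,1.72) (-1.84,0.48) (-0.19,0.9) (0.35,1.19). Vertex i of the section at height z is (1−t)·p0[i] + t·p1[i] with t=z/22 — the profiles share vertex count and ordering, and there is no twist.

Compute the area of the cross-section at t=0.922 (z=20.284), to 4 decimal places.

Cross-section at t=0.922: each vertex is (1-t)·p0[i] + t·p1[i].
  v1: (1-0.922)·(3,0.5) + 0.922·(1.56,2.25) = (1.6723,2.1135)
  v2: (1-0.922)·(1.39,2.89) + 0.922·(0.09,3.21) = (0.1914,3.1850)
  v3: (1-0.922)·(-2.09,2.72) + 0.922·(-1.82,3.57) = (-1.8411,3.5037)
  v4: (1-0.922)·(-4.11,-0.44) + 0.922·(-2.21,1.72) = (-2.3582,1.5515)
  v5: (1-0.922)·(-2.38,-2.62) + 0.922·(-1.84,0.48) = (-1.8821,0.2382)
  v6: (1-0.922)·(1.36,-3.84) + 0.922·(-0.19,0.9) = (-0.0691,0.5303)
  v7: (1-0.922)·(3.13,-2.5) + 0.922·(0.35,1.19) = (0.5668,0.9022)
Shoelace sum Σ(x_i·y_{i+1} − x_{i+1}·y_i):
  i=1: 1.6723·3.1850 − 0.1914·2.1135 = +4.9219 (running +4.9219)
  i=2: 0.1914·3.5037 − -1.8411·3.1850 = +6.5345 (running +11.4563)
  i=3: -1.8411·1.5515 − -2.3582·3.5037 = +5.4060 (running +16.8623)
  i=4: -2.3582·0.2382 − -1.8821·1.5515 = +2.3584 (running +19.2207)
  i=5: -1.8821·0.5303 − -0.0691·0.2382 = -0.9816 (running +18.2392)
  i=6: -0.0691·0.9022 − 0.5668·0.5303 = -0.3629 (running +17.8762)
  i=7: 0.5668·2.1135 − 1.6723·0.9022 = -0.3107 (running +17.5655)
Area = |Σ|/2 = |17.5655|/2 = 8.7828

Area at t=0.922: 8.7828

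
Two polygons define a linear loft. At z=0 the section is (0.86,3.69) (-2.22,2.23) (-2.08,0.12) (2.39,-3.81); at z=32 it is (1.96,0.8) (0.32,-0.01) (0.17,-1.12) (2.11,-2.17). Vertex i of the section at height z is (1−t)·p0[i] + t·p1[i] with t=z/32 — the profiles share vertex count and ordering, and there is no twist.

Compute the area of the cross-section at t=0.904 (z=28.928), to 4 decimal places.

Cross-section at t=0.904: each vertex is (1-t)·p0[i] + t·p1[i].
  v1: (1-0.904)·(0.86,3.69) + 0.904·(1.96,0.8) = (1.8544,1.0774)
  v2: (1-0.904)·(-2.22,2.23) + 0.904·(0.32,-0.01) = (0.0762,0.2050)
  v3: (1-0.904)·(-2.08,0.12) + 0.904·(0.17,-1.12) = (-0.0460,-1.0010)
  v4: (1-0.904)·(2.39,-3.81) + 0.904·(2.11,-2.17) = (2.1369,-2.3274)
Shoelace sum Σ(x_i·y_{i+1} − x_{i+1}·y_i):
  i=1: 1.8544·0.2050 − 0.0762·1.0774 = +0.2982 (running +0.2982)
  i=2: 0.0762·-1.0010 − -0.0460·0.2050 = -0.0668 (running +0.2314)
  i=3: -0.0460·-2.3274 − 2.1369·-1.0010 = +2.2460 (running +2.4774)
  i=4: 2.1369·1.0774 − 1.8544·-2.3274 = +6.6184 (running +9.0957)
Area = |Σ|/2 = |9.0957|/2 = 4.5479

Area at t=0.904: 4.5479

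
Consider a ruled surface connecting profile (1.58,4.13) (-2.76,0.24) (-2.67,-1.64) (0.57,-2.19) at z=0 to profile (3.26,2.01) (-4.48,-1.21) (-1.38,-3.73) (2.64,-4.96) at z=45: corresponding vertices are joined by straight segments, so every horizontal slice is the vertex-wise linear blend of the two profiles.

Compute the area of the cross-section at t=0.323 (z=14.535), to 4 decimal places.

Cross-section at t=0.323: each vertex is (1-t)·p0[i] + t·p1[i].
  v1: (1-0.323)·(1.58,4.13) + 0.323·(3.26,2.01) = (2.1226,3.4452)
  v2: (1-0.323)·(-2.76,0.24) + 0.323·(-4.48,-1.21) = (-3.3156,-0.2283)
  v3: (1-0.323)·(-2.67,-1.64) + 0.323·(-1.38,-3.73) = (-2.2533,-2.3151)
  v4: (1-0.323)·(0.57,-2.19) + 0.323·(2.64,-4.96) = (1.2386,-3.0847)
Shoelace sum Σ(x_i·y_{i+1} − x_{i+1}·y_i):
  i=1: 2.1226·-0.2283 − -3.3156·3.4452 = +10.9382 (running +10.9382)
  i=2: -3.3156·-2.3151 − -2.2533·-0.2283 = +7.1612 (running +18.0994)
  i=3: -2.2533·-3.0847 − 1.2386·-2.3151 = +9.8183 (running +27.9177)
  i=4: 1.2386·3.4452 − 2.1226·-3.0847 = +10.8150 (running +38.7328)
Area = |Σ|/2 = |38.7328|/2 = 19.3664

Area at t=0.323: 19.3664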